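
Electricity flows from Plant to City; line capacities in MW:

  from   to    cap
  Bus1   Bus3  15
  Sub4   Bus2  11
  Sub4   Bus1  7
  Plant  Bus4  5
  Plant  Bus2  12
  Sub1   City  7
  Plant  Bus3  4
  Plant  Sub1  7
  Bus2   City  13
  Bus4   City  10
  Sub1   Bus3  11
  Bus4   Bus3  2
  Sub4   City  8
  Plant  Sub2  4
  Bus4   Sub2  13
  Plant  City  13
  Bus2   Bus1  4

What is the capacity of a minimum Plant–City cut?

Augment Plant→City: bottleneck 13, flow now 13.
Augment Plant→Bus4→City: bottleneck 5, flow now 18.
Augment Plant→Bus2→City: bottleneck 12, flow now 30.
Augment Plant→Sub1→City: bottleneck 7, flow now 37.
No augmenting path remains; maximum flow = 37.
By max-flow min-cut, the minimum cut capacity equals the max flow.
In the residual graph, reachable from Plant: {Plant, Sub2, Bus3}.
Min-cut edges: Plant→Bus4 (5), Plant→Bus2 (12), Plant→Sub1 (7), Plant→City (13); capacity 5 + 12 + 7 + 13 = 37.

37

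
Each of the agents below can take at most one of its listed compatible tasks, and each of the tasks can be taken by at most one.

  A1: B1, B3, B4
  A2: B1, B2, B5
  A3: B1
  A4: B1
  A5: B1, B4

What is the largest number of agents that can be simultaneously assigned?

4

Unit-capacity flow: source→left, listed edges, right→sink; max matching = max flow.
Augmenting path A1→B1 (+1); matched 1.
Augmenting path A2→B2 (+1); matched 2.
Augmenting path A5→B4 (+1); matched 3.
Augmenting path A3→B1→A1→B3 (+1); matched 4.
No augmenting path remains; maximum matching = 4.
König certificate: {A1, A2, A5, B1} is a vertex cover of size 4 (every listed pair touches it), so no matching can be larger.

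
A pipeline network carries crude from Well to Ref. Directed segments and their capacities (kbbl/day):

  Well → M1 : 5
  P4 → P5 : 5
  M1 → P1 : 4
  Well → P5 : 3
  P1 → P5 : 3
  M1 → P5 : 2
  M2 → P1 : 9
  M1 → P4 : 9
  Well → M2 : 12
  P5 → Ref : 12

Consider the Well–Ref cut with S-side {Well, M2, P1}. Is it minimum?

Given cut capacity: 5 + 3 + 3 = 11.
Augment Well→P5→Ref: bottleneck 3, flow now 3.
Augment Well→M1→P5→Ref: bottleneck 2, flow now 5.
Augment Well→M1→P1→P5→Ref: bottleneck 3, flow now 8.
Augment Well→M2→P1→M1→P4→P5→Ref: bottleneck 3, flow now 11. (uses reverse residual edge)
No augmenting path remains; maximum flow = 11.
Cut capacity 11 equals the max flow, so it is a minimum cut.

Yes — it is a minimum cut (capacity 11).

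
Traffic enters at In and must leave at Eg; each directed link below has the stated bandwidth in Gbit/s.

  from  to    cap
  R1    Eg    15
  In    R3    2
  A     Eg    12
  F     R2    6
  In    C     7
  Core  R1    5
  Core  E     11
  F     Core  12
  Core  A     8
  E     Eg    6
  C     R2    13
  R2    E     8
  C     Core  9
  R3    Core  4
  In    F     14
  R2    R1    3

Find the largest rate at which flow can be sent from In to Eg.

Augment In→F→R2→R1→Eg: bottleneck 3, flow now 3.
Augment In→F→R2→E→Eg: bottleneck 3, flow now 6.
Augment In→F→Core→A→Eg: bottleneck 8, flow now 14.
Augment In→R3→Core→R1→Eg: bottleneck 2, flow now 16.
Augment In→C→R2→E→Eg: bottleneck 3, flow now 19.
Augment In→C→Core→R1→Eg: bottleneck 3, flow now 22.
No augmenting path remains; maximum flow = 22.
In the residual graph, reachable from In: {In, F, R3, C, R2, Core, E}.
Min-cut edges: R2→R1 (3), Core→A (8), Core→R1 (5), E→Eg (6); capacity 3 + 8 + 5 + 6 = 22.
This cut is saturated, so no flow can exceed 22.

22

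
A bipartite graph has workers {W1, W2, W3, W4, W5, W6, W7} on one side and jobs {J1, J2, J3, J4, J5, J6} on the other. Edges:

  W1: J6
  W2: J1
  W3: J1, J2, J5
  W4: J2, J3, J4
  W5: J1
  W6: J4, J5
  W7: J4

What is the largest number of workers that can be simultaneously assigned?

6

Unit-capacity flow: source→left, listed edges, right→sink; max matching = max flow.
Augmenting path W1→J6 (+1); matched 1.
Augmenting path W2→J1 (+1); matched 2.
Augmenting path W3→J2 (+1); matched 3.
Augmenting path W4→J3 (+1); matched 4.
Augmenting path W6→J4 (+1); matched 5.
Augmenting path W7→J4→W6→J5 (+1); matched 6.
No augmenting path remains; maximum matching = 6.
König certificate: {W1, W3, W4, W6, W7, J1} is a vertex cover of size 6 (every listed pair touches it), so no matching can be larger.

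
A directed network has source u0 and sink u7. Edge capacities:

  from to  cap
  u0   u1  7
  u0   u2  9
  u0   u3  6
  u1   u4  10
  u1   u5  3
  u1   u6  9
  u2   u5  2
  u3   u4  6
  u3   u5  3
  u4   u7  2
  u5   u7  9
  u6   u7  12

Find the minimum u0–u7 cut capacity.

14

Augment u0→u1→u4→u7: bottleneck 2, flow now 2.
Augment u0→u1→u5→u7: bottleneck 3, flow now 5.
Augment u0→u1→u6→u7: bottleneck 2, flow now 7.
Augment u0→u2→u5→u7: bottleneck 2, flow now 9.
Augment u0→u3→u5→u7: bottleneck 3, flow now 12.
Augment u0→u3→u4→u1→u6→u7: bottleneck 2, flow now 14. (uses reverse residual edge)
No augmenting path remains; maximum flow = 14.
By max-flow min-cut, the minimum cut capacity equals the max flow.
In the residual graph, reachable from u0: {u0, u2, u3, u4}.
Min-cut edges: u0→u1 (7), u2→u5 (2), u3→u5 (3), u4→u7 (2); capacity 7 + 2 + 3 + 2 = 14.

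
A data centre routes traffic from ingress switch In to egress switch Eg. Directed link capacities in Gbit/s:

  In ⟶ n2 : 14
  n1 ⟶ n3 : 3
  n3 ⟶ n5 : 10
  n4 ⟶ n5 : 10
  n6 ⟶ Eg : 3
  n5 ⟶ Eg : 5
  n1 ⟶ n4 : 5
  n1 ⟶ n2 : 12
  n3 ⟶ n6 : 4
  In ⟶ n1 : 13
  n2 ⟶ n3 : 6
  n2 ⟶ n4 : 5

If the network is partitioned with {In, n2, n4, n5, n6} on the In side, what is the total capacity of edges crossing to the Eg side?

Edges leaving {In, n2, n4, n5, n6}: In→n1 (13), n2→n3 (6), n5→Eg (5), n6→Eg (3).
Cut capacity = 13 + 6 + 5 + 3 = 27.

27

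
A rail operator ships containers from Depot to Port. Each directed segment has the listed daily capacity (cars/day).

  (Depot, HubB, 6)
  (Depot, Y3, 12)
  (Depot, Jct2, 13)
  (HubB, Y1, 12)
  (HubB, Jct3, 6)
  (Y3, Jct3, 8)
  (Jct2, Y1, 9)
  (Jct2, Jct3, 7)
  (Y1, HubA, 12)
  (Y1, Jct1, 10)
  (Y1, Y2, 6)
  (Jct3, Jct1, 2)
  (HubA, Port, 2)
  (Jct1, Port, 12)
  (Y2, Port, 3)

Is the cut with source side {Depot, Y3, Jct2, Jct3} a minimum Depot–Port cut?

Yes — it is a minimum cut (capacity 17).

Given cut capacity: 6 + 9 + 2 = 17.
Augment Depot→HubB→Y1→HubA→Port: bottleneck 2, flow now 2.
Augment Depot→HubB→Y1→Jct1→Port: bottleneck 4, flow now 6.
Augment Depot→Y3→Jct3→Jct1→Port: bottleneck 2, flow now 8.
Augment Depot→Jct2→Y1→Jct1→Port: bottleneck 6, flow now 14.
Augment Depot→Jct2→Y1→Y2→Port: bottleneck 3, flow now 17.
No augmenting path remains; maximum flow = 17.
Cut capacity 17 equals the max flow, so it is a minimum cut.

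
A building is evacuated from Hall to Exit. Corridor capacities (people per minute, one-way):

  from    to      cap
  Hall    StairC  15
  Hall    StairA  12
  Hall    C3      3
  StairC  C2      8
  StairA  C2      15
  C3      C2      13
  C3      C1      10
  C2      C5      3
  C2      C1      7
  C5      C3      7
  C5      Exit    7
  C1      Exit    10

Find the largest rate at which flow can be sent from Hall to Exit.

13

Augment Hall→C3→C1→Exit: bottleneck 3, flow now 3.
Augment Hall→StairC→C2→C5→Exit: bottleneck 3, flow now 6.
Augment Hall→StairC→C2→C1→Exit: bottleneck 5, flow now 11.
Augment Hall→StairA→C2→C1→Exit: bottleneck 2, flow now 13.
No augmenting path remains; maximum flow = 13.
In the residual graph, reachable from Hall: {Hall, StairC, StairA, C2}.
Min-cut edges: Hall→C3 (3), C2→C5 (3), C2→C1 (7); capacity 3 + 3 + 7 = 13.
This cut is saturated, so no flow can exceed 13.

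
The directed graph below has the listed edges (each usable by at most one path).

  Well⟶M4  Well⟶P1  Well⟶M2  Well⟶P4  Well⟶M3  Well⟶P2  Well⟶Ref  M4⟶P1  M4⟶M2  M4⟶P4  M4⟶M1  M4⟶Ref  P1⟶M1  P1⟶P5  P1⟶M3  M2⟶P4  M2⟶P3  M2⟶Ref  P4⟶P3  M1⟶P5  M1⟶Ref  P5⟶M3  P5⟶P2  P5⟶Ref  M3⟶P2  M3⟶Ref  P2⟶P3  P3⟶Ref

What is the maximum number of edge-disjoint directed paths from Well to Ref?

6

Assign every edge capacity 1; by Menger, the answer equals the max flow.
Path Well→Ref (+1); total 1.
Path Well→M4→Ref (+1); total 2.
Path Well→M2→Ref (+1); total 3.
Path Well→M3→Ref (+1); total 4.
Path Well→P1→M1→Ref (+1); total 5.
Path Well→P4→P3→Ref (+1); total 6.
No residual Well→Ref path; max flow = 6.
Certifying cut of size 6: {P3→Ref, Well→M2, Well→M3, Well→M4, Well→P1, Well→Ref}.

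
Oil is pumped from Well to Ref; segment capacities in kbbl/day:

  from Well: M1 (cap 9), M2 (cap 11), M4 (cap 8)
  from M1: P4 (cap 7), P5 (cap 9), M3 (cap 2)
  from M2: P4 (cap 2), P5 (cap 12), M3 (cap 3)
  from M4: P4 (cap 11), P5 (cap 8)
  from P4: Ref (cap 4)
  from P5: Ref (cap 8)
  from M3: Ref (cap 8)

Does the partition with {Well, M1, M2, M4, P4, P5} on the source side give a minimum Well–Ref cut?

Given cut capacity: 2 + 3 + 4 + 8 = 17.
Augment Well→M1→P4→Ref: bottleneck 4, flow now 4.
Augment Well→M1→P5→Ref: bottleneck 5, flow now 9.
Augment Well→M2→P5→Ref: bottleneck 3, flow now 12.
Augment Well→M2→M3→Ref: bottleneck 3, flow now 15.
Augment Well→M2→P4→M1→M3→Ref: bottleneck 2, flow now 17. (uses reverse residual edge)
No augmenting path remains; maximum flow = 17.
Cut capacity 17 equals the max flow, so it is a minimum cut.

Yes — it is a minimum cut (capacity 17).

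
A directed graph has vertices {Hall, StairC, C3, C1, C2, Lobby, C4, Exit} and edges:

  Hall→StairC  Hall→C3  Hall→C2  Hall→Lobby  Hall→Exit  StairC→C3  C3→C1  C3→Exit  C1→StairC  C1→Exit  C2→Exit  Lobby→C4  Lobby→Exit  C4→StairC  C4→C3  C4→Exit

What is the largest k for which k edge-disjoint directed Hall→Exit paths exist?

Assign every edge capacity 1; by Menger, the answer equals the max flow.
Path Hall→Exit (+1); total 1.
Path Hall→C3→Exit (+1); total 2.
Path Hall→C2→Exit (+1); total 3.
Path Hall→Lobby→Exit (+1); total 4.
Path Hall→StairC→C3→C1→Exit (+1); total 5.
No residual Hall→Exit path; max flow = 5.
Certifying cut of size 5: {Hall→C2, Hall→C3, Hall→Exit, Hall→Lobby, Hall→StairC}.

5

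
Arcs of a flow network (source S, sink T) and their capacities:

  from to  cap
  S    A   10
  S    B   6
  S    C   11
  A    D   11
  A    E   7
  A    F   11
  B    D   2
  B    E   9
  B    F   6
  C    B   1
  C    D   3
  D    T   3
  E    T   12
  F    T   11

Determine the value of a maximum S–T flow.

Augment S→A→D→T: bottleneck 3, flow now 3.
Augment S→A→E→T: bottleneck 7, flow now 10.
Augment S→B→E→T: bottleneck 5, flow now 15.
Augment S→B→F→T: bottleneck 1, flow now 16.
Augment S→C→B→F→T: bottleneck 1, flow now 17.
Augment S→C→D→A→F→T: bottleneck 3, flow now 20. (uses reverse residual edge)
No augmenting path remains; maximum flow = 20.
In the residual graph, reachable from S: {S, C}.
Min-cut edges: S→A (10), S→B (6), C→B (1), C→D (3); capacity 10 + 6 + 1 + 3 = 20.
This cut is saturated, so no flow can exceed 20.

20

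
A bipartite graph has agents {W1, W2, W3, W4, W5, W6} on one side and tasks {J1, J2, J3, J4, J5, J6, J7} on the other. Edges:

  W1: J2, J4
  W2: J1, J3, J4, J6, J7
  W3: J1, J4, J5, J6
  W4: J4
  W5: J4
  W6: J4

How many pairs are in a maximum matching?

4

Unit-capacity flow: source→left, listed edges, right→sink; max matching = max flow.
Augmenting path W1→J2 (+1); matched 1.
Augmenting path W2→J1 (+1); matched 2.
Augmenting path W3→J4 (+1); matched 3.
Augmenting path W4→J4→W3→J5 (+1); matched 4.
No augmenting path remains; maximum matching = 4.
König certificate: {W1, W2, W3, J4} is a vertex cover of size 4 (every listed pair touches it), so no matching can be larger.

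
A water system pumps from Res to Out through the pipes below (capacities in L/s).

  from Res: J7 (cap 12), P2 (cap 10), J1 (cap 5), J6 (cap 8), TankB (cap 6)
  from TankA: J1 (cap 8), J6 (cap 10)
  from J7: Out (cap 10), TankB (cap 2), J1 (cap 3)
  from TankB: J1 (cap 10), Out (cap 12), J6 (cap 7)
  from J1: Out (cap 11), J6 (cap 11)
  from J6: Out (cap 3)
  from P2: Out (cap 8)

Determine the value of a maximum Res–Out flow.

Augment Res→J7→Out: bottleneck 10, flow now 10.
Augment Res→TankB→Out: bottleneck 6, flow now 16.
Augment Res→J1→Out: bottleneck 5, flow now 21.
Augment Res→J6→Out: bottleneck 3, flow now 24.
Augment Res→P2→Out: bottleneck 8, flow now 32.
Augment Res→J7→TankB→Out: bottleneck 2, flow now 34.
No augmenting path remains; maximum flow = 34.
In the residual graph, reachable from Res: {Res, J6, P2}.
Min-cut edges: Res→J7 (12), Res→TankB (6), Res→J1 (5), J6→Out (3), P2→Out (8); capacity 12 + 6 + 5 + 3 + 8 = 34.
This cut is saturated, so no flow can exceed 34.

34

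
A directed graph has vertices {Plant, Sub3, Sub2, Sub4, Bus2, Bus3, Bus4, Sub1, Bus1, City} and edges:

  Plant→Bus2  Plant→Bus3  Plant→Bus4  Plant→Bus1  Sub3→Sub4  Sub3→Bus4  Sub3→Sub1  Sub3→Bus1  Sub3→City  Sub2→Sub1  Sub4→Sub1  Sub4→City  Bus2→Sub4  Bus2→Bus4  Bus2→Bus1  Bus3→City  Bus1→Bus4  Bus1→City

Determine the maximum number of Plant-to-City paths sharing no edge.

Assign every edge capacity 1; by Menger, the answer equals the max flow.
Path Plant→Bus3→City (+1); total 1.
Path Plant→Bus1→City (+1); total 2.
Path Plant→Bus2→Sub4→City (+1); total 3.
No residual Plant→City path; max flow = 3.
Certifying cut of size 3: {Plant→Bus1, Plant→Bus2, Plant→Bus3}.

3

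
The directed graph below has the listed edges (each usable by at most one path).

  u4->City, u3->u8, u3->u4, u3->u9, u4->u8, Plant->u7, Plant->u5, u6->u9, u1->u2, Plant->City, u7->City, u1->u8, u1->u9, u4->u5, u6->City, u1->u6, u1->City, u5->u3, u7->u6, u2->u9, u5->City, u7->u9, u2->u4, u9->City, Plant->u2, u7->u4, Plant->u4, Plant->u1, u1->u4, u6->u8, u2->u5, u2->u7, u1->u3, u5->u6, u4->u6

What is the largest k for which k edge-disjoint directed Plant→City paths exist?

6

Assign every edge capacity 1; by Menger, the answer equals the max flow.
Path Plant→City (+1); total 1.
Path Plant→u1→City (+1); total 2.
Path Plant→u4→City (+1); total 3.
Path Plant→u5→City (+1); total 4.
Path Plant→u7→City (+1); total 5.
Path Plant→u2→u9→City (+1); total 6.
No residual Plant→City path; max flow = 6.
Certifying cut of size 6: {Plant→City, Plant→u1, Plant→u2, Plant→u4, Plant→u5, Plant→u7}.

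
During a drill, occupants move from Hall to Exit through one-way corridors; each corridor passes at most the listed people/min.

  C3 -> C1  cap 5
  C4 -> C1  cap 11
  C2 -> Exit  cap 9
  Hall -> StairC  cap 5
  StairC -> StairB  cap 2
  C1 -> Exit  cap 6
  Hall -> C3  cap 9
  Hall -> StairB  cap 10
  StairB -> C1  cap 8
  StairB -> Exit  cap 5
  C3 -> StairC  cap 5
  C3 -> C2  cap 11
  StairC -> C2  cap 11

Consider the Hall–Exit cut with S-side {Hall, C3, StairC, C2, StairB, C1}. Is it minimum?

Given cut capacity: 9 + 5 + 6 = 20.
Augment Hall→StairB→Exit: bottleneck 5, flow now 5.
Augment Hall→C3→C2→Exit: bottleneck 9, flow now 14.
Augment Hall→StairB→C1→Exit: bottleneck 5, flow now 19.
Augment Hall→StairC→StairB→C1→Exit: bottleneck 1, flow now 20.
No augmenting path remains; maximum flow = 20.
Cut capacity 20 equals the max flow, so it is a minimum cut.

Yes — it is a minimum cut (capacity 20).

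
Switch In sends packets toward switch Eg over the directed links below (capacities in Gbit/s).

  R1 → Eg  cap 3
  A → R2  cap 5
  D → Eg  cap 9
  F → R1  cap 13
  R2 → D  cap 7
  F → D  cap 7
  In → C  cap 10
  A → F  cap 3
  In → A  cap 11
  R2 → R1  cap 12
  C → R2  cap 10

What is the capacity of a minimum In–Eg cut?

Augment In→A→R2→D→Eg: bottleneck 5, flow now 5.
Augment In→A→F→D→Eg: bottleneck 3, flow now 8.
Augment In→C→R2→D→Eg: bottleneck 1, flow now 9.
Augment In→C→R2→R1→Eg: bottleneck 3, flow now 12.
No augmenting path remains; maximum flow = 12.
By max-flow min-cut, the minimum cut capacity equals the max flow.
In the residual graph, reachable from In: {In, A, C, R2, F, D, R1}.
Min-cut edges: D→Eg (9), R1→Eg (3); capacity 9 + 3 = 12.

12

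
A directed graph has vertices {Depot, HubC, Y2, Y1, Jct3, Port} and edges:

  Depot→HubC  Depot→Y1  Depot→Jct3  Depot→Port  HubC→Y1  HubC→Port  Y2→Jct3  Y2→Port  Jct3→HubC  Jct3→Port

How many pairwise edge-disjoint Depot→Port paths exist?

Assign every edge capacity 1; by Menger, the answer equals the max flow.
Path Depot→Port (+1); total 1.
Path Depot→HubC→Port (+1); total 2.
Path Depot→Jct3→Port (+1); total 3.
No residual Depot→Port path; max flow = 3.
Certifying cut of size 3: {Depot→HubC, Depot→Jct3, Depot→Port}.

3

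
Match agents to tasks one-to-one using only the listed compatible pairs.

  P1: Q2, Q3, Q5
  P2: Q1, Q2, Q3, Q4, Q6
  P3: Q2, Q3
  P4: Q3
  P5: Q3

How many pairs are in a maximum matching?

Unit-capacity flow: source→left, listed edges, right→sink; max matching = max flow.
Augmenting path P1→Q2 (+1); matched 1.
Augmenting path P2→Q1 (+1); matched 2.
Augmenting path P3→Q3 (+1); matched 3.
Augmenting path P4→Q3→P3→Q2→P1→Q5 (+1); matched 4.
No augmenting path remains; maximum matching = 4.
König certificate: {P1, P2, P3, Q3} is a vertex cover of size 4 (every listed pair touches it), so no matching can be larger.

4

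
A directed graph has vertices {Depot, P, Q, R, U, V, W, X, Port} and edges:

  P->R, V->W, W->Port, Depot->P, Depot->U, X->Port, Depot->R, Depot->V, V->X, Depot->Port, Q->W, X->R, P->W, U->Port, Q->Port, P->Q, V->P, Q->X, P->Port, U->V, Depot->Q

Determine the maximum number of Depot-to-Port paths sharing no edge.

Assign every edge capacity 1; by Menger, the answer equals the max flow.
Path Depot→Port (+1); total 1.
Path Depot→P→Port (+1); total 2.
Path Depot→Q→Port (+1); total 3.
Path Depot→U→Port (+1); total 4.
Path Depot→V→W→Port (+1); total 5.
No residual Depot→Port path; max flow = 5.
Certifying cut of size 5: {Depot→P, Depot→Port, Depot→Q, Depot→U, Depot→V}.

5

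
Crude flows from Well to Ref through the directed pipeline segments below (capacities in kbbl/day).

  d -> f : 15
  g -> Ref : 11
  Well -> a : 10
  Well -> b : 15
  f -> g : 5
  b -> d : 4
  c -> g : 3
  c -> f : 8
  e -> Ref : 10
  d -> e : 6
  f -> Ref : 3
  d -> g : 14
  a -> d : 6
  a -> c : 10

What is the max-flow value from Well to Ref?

14

Augment Well→a→c→f→Ref: bottleneck 3, flow now 3.
Augment Well→a→c→g→Ref: bottleneck 3, flow now 6.
Augment Well→a→d→e→Ref: bottleneck 4, flow now 10.
Augment Well→b→d→e→Ref: bottleneck 2, flow now 12.
Augment Well→b→d→g→Ref: bottleneck 2, flow now 14.
No augmenting path remains; maximum flow = 14.
In the residual graph, reachable from Well: {Well, b}.
Min-cut edges: Well→a (10), b→d (4); capacity 10 + 4 = 14.
This cut is saturated, so no flow can exceed 14.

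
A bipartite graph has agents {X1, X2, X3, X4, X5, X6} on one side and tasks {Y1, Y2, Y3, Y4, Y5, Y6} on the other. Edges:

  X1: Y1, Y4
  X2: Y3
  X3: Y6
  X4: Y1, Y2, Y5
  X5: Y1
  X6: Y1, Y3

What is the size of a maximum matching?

5

Unit-capacity flow: source→left, listed edges, right→sink; max matching = max flow.
Augmenting path X1→Y1 (+1); matched 1.
Augmenting path X2→Y3 (+1); matched 2.
Augmenting path X3→Y6 (+1); matched 3.
Augmenting path X4→Y2 (+1); matched 4.
Augmenting path X5→Y1→X1→Y4 (+1); matched 5.
No augmenting path remains; maximum matching = 5.
König certificate: {X1, X3, X4, Y1, Y3} is a vertex cover of size 5 (every listed pair touches it), so no matching can be larger.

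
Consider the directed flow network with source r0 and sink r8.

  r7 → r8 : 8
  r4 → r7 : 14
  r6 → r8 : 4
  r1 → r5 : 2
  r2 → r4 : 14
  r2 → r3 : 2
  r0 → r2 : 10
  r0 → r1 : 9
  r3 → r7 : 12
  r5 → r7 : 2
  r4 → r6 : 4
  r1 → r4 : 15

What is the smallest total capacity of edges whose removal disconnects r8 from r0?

Augment r0→r1→r4→r6→r8: bottleneck 4, flow now 4.
Augment r0→r1→r4→r7→r8: bottleneck 5, flow now 9.
Augment r0→r2→r3→r7→r8: bottleneck 2, flow now 11.
Augment r0→r2→r4→r7→r8: bottleneck 1, flow now 12.
No augmenting path remains; maximum flow = 12.
By max-flow min-cut, the minimum cut capacity equals the max flow.
In the residual graph, reachable from r0: {r0, r1, r2, r3, r4, r5, r7}.
Min-cut edges: r4→r6 (4), r7→r8 (8); capacity 4 + 8 = 12.

12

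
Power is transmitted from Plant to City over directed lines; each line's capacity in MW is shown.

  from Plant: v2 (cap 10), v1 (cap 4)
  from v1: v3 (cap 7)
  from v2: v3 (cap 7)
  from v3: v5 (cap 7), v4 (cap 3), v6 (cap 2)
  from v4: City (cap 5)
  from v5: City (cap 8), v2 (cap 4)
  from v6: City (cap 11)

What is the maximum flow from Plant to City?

11

Augment Plant→v1→v3→v4→City: bottleneck 3, flow now 3.
Augment Plant→v1→v3→v5→City: bottleneck 1, flow now 4.
Augment Plant→v2→v3→v5→City: bottleneck 6, flow now 10.
Augment Plant→v2→v3→v6→City: bottleneck 1, flow now 11.
No augmenting path remains; maximum flow = 11.
In the residual graph, reachable from Plant: {Plant, v2}.
Min-cut edges: Plant→v1 (4), v2→v3 (7); capacity 4 + 7 = 11.
This cut is saturated, so no flow can exceed 11.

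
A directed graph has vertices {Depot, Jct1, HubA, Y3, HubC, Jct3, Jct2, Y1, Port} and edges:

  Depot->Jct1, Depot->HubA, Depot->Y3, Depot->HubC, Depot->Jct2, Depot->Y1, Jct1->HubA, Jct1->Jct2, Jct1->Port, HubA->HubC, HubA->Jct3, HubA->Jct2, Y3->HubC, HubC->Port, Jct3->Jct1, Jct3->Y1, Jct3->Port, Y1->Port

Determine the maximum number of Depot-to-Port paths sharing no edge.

Assign every edge capacity 1; by Menger, the answer equals the max flow.
Path Depot→Jct1→Port (+1); total 1.
Path Depot→HubC→Port (+1); total 2.
Path Depot→Y1→Port (+1); total 3.
Path Depot→HubA→Jct3→Port (+1); total 4.
No residual Depot→Port path; max flow = 4.
Certifying cut of size 4: {Depot→HubA, Depot→Jct1, Depot→Y1, HubC→Port}.

4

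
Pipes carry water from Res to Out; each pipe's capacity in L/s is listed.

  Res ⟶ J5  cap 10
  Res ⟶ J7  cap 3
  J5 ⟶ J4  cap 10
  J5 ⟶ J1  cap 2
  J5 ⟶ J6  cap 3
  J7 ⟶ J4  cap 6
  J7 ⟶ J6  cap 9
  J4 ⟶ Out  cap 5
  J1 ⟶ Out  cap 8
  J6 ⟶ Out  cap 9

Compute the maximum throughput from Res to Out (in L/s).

13

Augment Res→J5→J4→Out: bottleneck 5, flow now 5.
Augment Res→J5→J1→Out: bottleneck 2, flow now 7.
Augment Res→J5→J6→Out: bottleneck 3, flow now 10.
Augment Res→J7→J6→Out: bottleneck 3, flow now 13.
No augmenting path remains; maximum flow = 13.
In the residual graph, reachable from Res: {Res}.
Min-cut edges: Res→J5 (10), Res→J7 (3); capacity 10 + 3 = 13.
This cut is saturated, so no flow can exceed 13.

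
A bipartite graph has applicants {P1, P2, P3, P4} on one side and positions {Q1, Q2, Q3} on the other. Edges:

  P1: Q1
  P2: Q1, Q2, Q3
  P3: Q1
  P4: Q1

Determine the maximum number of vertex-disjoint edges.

Unit-capacity flow: source→left, listed edges, right→sink; max matching = max flow.
Augmenting path P1→Q1 (+1); matched 1.
Augmenting path P2→Q2 (+1); matched 2.
No augmenting path remains; maximum matching = 2.
König certificate: {P2, Q1} is a vertex cover of size 2 (every listed pair touches it), so no matching can be larger.

2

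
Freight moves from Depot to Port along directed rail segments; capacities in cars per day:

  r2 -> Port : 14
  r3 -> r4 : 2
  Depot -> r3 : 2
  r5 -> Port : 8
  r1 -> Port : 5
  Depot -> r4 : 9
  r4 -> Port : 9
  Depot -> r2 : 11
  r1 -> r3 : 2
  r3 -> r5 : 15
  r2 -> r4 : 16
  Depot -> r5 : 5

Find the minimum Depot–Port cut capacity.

27

Augment Depot→r2→Port: bottleneck 11, flow now 11.
Augment Depot→r4→Port: bottleneck 9, flow now 20.
Augment Depot→r5→Port: bottleneck 5, flow now 25.
Augment Depot→r3→r5→Port: bottleneck 2, flow now 27.
No augmenting path remains; maximum flow = 27.
By max-flow min-cut, the minimum cut capacity equals the max flow.
In the residual graph, reachable from Depot: {Depot}.
Min-cut edges: Depot→r2 (11), Depot→r3 (2), Depot→r4 (9), Depot→r5 (5); capacity 11 + 2 + 9 + 5 = 27.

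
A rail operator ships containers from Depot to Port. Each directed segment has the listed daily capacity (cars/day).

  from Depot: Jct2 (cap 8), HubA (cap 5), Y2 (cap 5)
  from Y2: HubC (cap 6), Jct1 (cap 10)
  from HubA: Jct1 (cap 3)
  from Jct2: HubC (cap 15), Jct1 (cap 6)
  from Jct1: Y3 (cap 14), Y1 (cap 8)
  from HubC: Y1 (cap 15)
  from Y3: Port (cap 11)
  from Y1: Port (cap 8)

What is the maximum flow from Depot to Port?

16

Augment Depot→Y2→Jct1→Y3→Port: bottleneck 5, flow now 5.
Augment Depot→HubA→Jct1→Y3→Port: bottleneck 3, flow now 8.
Augment Depot→Jct2→Jct1→Y3→Port: bottleneck 3, flow now 11.
Augment Depot→Jct2→Jct1→Y1→Port: bottleneck 3, flow now 14.
Augment Depot→Jct2→HubC→Y1→Port: bottleneck 2, flow now 16.
No augmenting path remains; maximum flow = 16.
In the residual graph, reachable from Depot: {Depot, HubA}.
Min-cut edges: Depot→Y2 (5), Depot→Jct2 (8), HubA→Jct1 (3); capacity 5 + 8 + 3 = 16.
This cut is saturated, so no flow can exceed 16.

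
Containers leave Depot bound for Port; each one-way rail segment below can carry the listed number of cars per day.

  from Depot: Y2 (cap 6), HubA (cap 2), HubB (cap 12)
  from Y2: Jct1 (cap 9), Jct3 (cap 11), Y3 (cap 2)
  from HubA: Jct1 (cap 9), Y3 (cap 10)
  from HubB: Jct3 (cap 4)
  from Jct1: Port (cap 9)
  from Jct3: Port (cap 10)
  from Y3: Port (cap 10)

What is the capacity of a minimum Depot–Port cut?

Augment Depot→Y2→Jct1→Port: bottleneck 6, flow now 6.
Augment Depot→HubA→Jct1→Port: bottleneck 2, flow now 8.
Augment Depot→HubB→Jct3→Port: bottleneck 4, flow now 12.
No augmenting path remains; maximum flow = 12.
By max-flow min-cut, the minimum cut capacity equals the max flow.
In the residual graph, reachable from Depot: {Depot, HubB}.
Min-cut edges: Depot→Y2 (6), Depot→HubA (2), HubB→Jct3 (4); capacity 6 + 2 + 4 = 12.

12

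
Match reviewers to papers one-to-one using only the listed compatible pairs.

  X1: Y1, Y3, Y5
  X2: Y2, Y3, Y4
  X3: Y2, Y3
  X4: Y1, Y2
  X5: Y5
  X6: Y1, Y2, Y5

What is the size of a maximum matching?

Unit-capacity flow: source→left, listed edges, right→sink; max matching = max flow.
Augmenting path X1→Y1 (+1); matched 1.
Augmenting path X2→Y2 (+1); matched 2.
Augmenting path X3→Y3 (+1); matched 3.
Augmenting path X5→Y5 (+1); matched 4.
Augmenting path X4→Y2→X2→Y4 (+1); matched 5.
No augmenting path remains; maximum matching = 5.
König certificate: {X2, Y1, Y2, Y3, Y5} is a vertex cover of size 5 (every listed pair touches it), so no matching can be larger.

5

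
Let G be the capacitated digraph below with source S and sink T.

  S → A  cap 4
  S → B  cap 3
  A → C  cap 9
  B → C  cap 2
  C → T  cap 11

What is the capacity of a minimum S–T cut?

Augment S→A→C→T: bottleneck 4, flow now 4.
Augment S→B→C→T: bottleneck 2, flow now 6.
No augmenting path remains; maximum flow = 6.
By max-flow min-cut, the minimum cut capacity equals the max flow.
In the residual graph, reachable from S: {S, B}.
Min-cut edges: S→A (4), B→C (2); capacity 4 + 2 = 6.

6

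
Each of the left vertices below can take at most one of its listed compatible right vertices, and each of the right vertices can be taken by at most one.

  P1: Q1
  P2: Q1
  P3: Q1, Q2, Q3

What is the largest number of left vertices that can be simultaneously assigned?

Unit-capacity flow: source→left, listed edges, right→sink; max matching = max flow.
Augmenting path P1→Q1 (+1); matched 1.
Augmenting path P3→Q2 (+1); matched 2.
No augmenting path remains; maximum matching = 2.
König certificate: {P3, Q1} is a vertex cover of size 2 (every listed pair touches it), so no matching can be larger.

2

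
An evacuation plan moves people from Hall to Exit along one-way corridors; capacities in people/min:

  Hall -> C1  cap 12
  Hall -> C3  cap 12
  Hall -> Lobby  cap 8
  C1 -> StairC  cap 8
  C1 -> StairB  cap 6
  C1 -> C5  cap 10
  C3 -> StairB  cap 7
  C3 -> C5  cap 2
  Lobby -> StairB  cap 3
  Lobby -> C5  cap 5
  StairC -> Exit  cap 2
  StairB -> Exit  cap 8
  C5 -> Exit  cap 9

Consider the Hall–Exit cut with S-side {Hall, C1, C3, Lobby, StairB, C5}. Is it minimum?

No — its capacity is 25, but the minimum cut has capacity 19.

Given cut capacity: 8 + 8 + 9 = 25.
Augment Hall→C1→StairC→Exit: bottleneck 2, flow now 2.
Augment Hall→C1→StairB→Exit: bottleneck 6, flow now 8.
Augment Hall→C1→C5→Exit: bottleneck 4, flow now 12.
Augment Hall→C3→StairB→Exit: bottleneck 2, flow now 14.
Augment Hall→C3→C5→Exit: bottleneck 2, flow now 16.
Augment Hall→Lobby→C5→Exit: bottleneck 3, flow now 19.
No augmenting path remains; maximum flow = 19.
In the residual graph, reachable from Hall: {Hall, C1, C3, Lobby, StairC, StairB, C5}.
Min-cut edges: StairC→Exit (2), StairB→Exit (8), C5→Exit (9); capacity 2 + 8 + 9 = 19.
Cut capacity 25 exceeds the max flow 19, so it is not minimum.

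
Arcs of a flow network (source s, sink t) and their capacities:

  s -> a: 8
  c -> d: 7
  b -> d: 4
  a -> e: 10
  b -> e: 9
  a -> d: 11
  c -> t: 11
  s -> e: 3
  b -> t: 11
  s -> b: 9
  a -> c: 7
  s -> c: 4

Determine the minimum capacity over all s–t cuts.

Augment s→b→t: bottleneck 9, flow now 9.
Augment s→c→t: bottleneck 4, flow now 13.
Augment s→a→c→t: bottleneck 7, flow now 20.
No augmenting path remains; maximum flow = 20.
By max-flow min-cut, the minimum cut capacity equals the max flow.
In the residual graph, reachable from s: {s, a, d, e}.
Min-cut edges: s→b (9), s→c (4), a→c (7); capacity 9 + 4 + 7 = 20.

20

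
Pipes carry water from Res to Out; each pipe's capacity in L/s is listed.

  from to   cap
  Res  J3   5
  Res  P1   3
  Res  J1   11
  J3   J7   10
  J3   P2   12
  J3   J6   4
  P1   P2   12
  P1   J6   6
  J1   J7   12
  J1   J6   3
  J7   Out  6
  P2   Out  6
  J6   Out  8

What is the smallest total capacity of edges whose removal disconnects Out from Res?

Augment Res→J3→J7→Out: bottleneck 5, flow now 5.
Augment Res→P1→P2→Out: bottleneck 3, flow now 8.
Augment Res→J1→J7→Out: bottleneck 1, flow now 9.
Augment Res→J1→J6→Out: bottleneck 3, flow now 12.
Augment Res→J1→J7→J3→P2→Out: bottleneck 3, flow now 15. (uses reverse residual edge)
Augment Res→J1→J7→J3→J6→Out: bottleneck 2, flow now 17. (uses reverse residual edge)
No augmenting path remains; maximum flow = 17.
By max-flow min-cut, the minimum cut capacity equals the max flow.
In the residual graph, reachable from Res: {Res, J1, J7}.
Min-cut edges: Res→J3 (5), Res→P1 (3), J1→J6 (3), J7→Out (6); capacity 5 + 3 + 3 + 6 = 17.

17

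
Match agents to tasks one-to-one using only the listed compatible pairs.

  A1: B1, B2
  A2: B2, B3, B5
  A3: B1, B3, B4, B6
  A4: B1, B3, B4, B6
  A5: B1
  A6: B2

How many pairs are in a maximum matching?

Unit-capacity flow: source→left, listed edges, right→sink; max matching = max flow.
Augmenting path A1→B1 (+1); matched 1.
Augmenting path A2→B2 (+1); matched 2.
Augmenting path A3→B3 (+1); matched 3.
Augmenting path A4→B4 (+1); matched 4.
Augmenting path A6→B2→A2→B5 (+1); matched 5.
No augmenting path remains; maximum matching = 5.
König certificate: {A2, A3, A4, B1, B2} is a vertex cover of size 5 (every listed pair touches it), so no matching can be larger.

5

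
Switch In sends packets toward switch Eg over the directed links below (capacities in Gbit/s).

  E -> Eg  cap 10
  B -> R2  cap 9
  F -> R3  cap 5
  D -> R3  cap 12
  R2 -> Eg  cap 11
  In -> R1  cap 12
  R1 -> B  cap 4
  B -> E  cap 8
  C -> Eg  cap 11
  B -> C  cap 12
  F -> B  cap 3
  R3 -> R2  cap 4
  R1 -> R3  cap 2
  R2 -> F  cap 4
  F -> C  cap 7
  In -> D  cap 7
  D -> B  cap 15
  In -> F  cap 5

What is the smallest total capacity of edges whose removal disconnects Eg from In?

Augment In→F→C→Eg: bottleneck 5, flow now 5.
Augment In→D→R3→R2→Eg: bottleneck 4, flow now 9.
Augment In→D→B→C→Eg: bottleneck 3, flow now 12.
Augment In→R1→B→C→Eg: bottleneck 3, flow now 15.
Augment In→R1→B→R2→Eg: bottleneck 1, flow now 16.
Augment In→R1→R3→D→B→R2→Eg: bottleneck 2, flow now 18. (uses reverse residual edge)
No augmenting path remains; maximum flow = 18.
By max-flow min-cut, the minimum cut capacity equals the max flow.
In the residual graph, reachable from In: {In, R1}.
Min-cut edges: In→F (5), In→D (7), R1→R3 (2), R1→B (4); capacity 5 + 7 + 2 + 4 = 18.

18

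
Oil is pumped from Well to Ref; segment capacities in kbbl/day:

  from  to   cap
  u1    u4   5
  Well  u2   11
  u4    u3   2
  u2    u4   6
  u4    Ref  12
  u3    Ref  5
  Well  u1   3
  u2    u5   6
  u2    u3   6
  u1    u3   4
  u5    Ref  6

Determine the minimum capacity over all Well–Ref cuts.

Augment Well→u1→u3→Ref: bottleneck 3, flow now 3.
Augment Well→u2→u3→Ref: bottleneck 2, flow now 5.
Augment Well→u2→u4→Ref: bottleneck 6, flow now 11.
Augment Well→u2→u5→Ref: bottleneck 3, flow now 14.
No augmenting path remains; maximum flow = 14.
By max-flow min-cut, the minimum cut capacity equals the max flow.
In the residual graph, reachable from Well: {Well}.
Min-cut edges: Well→u1 (3), Well→u2 (11); capacity 3 + 11 = 14.

14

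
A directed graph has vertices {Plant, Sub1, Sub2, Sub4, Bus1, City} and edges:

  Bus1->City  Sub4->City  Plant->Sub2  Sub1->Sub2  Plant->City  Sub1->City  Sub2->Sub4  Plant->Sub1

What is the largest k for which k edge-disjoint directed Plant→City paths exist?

3

Assign every edge capacity 1; by Menger, the answer equals the max flow.
Path Plant→City (+1); total 1.
Path Plant→Sub1→City (+1); total 2.
Path Plant→Sub2→Sub4→City (+1); total 3.
No residual Plant→City path; max flow = 3.
Certifying cut of size 3: {Plant→City, Plant→Sub1, Plant→Sub2}.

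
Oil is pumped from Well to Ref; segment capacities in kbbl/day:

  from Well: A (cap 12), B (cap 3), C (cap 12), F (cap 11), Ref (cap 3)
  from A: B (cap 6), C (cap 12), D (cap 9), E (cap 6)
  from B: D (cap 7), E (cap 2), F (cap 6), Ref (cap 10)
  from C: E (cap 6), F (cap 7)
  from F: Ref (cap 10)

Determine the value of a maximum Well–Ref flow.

Augment Well→Ref: bottleneck 3, flow now 3.
Augment Well→B→Ref: bottleneck 3, flow now 6.
Augment Well→F→Ref: bottleneck 10, flow now 16.
Augment Well→A→B→Ref: bottleneck 6, flow now 22.
No augmenting path remains; maximum flow = 22.
In the residual graph, reachable from Well: {Well, A, C, D, E, F}.
Min-cut edges: Well→B (3), Well→Ref (3), A→B (6), F→Ref (10); capacity 3 + 3 + 6 + 10 = 22.
This cut is saturated, so no flow can exceed 22.

22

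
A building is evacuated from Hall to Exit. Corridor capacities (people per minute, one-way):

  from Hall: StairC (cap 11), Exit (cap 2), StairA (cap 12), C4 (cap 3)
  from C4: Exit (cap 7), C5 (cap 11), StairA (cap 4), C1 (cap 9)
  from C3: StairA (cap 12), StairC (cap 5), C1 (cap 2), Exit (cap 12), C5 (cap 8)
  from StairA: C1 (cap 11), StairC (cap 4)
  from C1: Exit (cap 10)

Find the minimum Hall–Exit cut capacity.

Augment Hall→Exit: bottleneck 2, flow now 2.
Augment Hall→C4→Exit: bottleneck 3, flow now 5.
Augment Hall→StairA→C1→Exit: bottleneck 10, flow now 15.
No augmenting path remains; maximum flow = 15.
By max-flow min-cut, the minimum cut capacity equals the max flow.
In the residual graph, reachable from Hall: {Hall, StairA, C1, StairC}.
Min-cut edges: Hall→C4 (3), Hall→Exit (2), C1→Exit (10); capacity 3 + 2 + 10 = 15.

15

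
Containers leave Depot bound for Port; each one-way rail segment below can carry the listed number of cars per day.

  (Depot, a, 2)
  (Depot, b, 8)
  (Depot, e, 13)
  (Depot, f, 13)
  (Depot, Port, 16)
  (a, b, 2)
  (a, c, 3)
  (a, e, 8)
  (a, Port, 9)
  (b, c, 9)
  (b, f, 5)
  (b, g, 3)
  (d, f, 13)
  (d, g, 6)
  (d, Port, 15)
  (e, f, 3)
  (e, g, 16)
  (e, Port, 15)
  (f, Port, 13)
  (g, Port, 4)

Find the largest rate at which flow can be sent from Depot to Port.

Augment Depot→Port: bottleneck 16, flow now 16.
Augment Depot→a→Port: bottleneck 2, flow now 18.
Augment Depot→e→Port: bottleneck 13, flow now 31.
Augment Depot→f→Port: bottleneck 13, flow now 44.
Augment Depot→b→g→Port: bottleneck 3, flow now 47.
No augmenting path remains; maximum flow = 47.
In the residual graph, reachable from Depot: {Depot, b, c, f}.
Min-cut edges: Depot→a (2), Depot→e (13), Depot→Port (16), b→g (3), f→Port (13); capacity 2 + 13 + 16 + 3 + 13 = 47.
This cut is saturated, so no flow can exceed 47.

47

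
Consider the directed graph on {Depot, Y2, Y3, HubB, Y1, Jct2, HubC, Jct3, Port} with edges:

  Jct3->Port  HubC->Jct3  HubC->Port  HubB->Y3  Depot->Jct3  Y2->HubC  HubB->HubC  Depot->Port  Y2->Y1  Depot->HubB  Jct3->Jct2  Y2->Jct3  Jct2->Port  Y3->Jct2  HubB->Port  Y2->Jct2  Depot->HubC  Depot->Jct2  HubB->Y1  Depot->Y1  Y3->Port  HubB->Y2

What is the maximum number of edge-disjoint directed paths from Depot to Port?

Assign every edge capacity 1; by Menger, the answer equals the max flow.
Path Depot→Port (+1); total 1.
Path Depot→HubB→Port (+1); total 2.
Path Depot→Jct2→Port (+1); total 3.
Path Depot→HubC→Port (+1); total 4.
Path Depot→Jct3→Port (+1); total 5.
No residual Depot→Port path; max flow = 5.
Certifying cut of size 5: {Depot→HubB, Depot→HubC, Depot→Jct2, Depot→Jct3, Depot→Port}.

5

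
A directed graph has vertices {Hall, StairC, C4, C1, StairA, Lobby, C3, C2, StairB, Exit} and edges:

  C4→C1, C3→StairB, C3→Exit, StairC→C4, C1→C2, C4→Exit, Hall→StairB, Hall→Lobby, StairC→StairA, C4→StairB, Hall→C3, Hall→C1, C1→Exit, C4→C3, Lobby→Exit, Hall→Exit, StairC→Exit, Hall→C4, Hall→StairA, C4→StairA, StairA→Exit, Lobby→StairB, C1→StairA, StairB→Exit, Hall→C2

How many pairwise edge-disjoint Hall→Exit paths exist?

Assign every edge capacity 1; by Menger, the answer equals the max flow.
Path Hall→Exit (+1); total 1.
Path Hall→C4→Exit (+1); total 2.
Path Hall→C1→Exit (+1); total 3.
Path Hall→StairA→Exit (+1); total 4.
Path Hall→Lobby→Exit (+1); total 5.
Path Hall→C3→Exit (+1); total 6.
Path Hall→StairB→Exit (+1); total 7.
No residual Hall→Exit path; max flow = 7.
Certifying cut of size 7: {Hall→C1, Hall→C3, Hall→C4, Hall→Exit, Hall→Lobby, Hall→StairA, Hall→StairB}.

7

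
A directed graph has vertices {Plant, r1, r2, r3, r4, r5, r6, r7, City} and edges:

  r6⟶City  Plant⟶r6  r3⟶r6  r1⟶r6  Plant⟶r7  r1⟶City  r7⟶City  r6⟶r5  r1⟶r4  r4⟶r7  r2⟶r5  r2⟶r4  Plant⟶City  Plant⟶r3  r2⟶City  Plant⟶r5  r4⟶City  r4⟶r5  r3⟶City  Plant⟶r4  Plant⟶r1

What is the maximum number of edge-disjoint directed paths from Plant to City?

6

Assign every edge capacity 1; by Menger, the answer equals the max flow.
Path Plant→City (+1); total 1.
Path Plant→r1→City (+1); total 2.
Path Plant→r3→City (+1); total 3.
Path Plant→r4→City (+1); total 4.
Path Plant→r6→City (+1); total 5.
Path Plant→r7→City (+1); total 6.
No residual Plant→City path; max flow = 6.
Certifying cut of size 6: {Plant→City, Plant→r1, Plant→r3, Plant→r4, Plant→r6, Plant→r7}.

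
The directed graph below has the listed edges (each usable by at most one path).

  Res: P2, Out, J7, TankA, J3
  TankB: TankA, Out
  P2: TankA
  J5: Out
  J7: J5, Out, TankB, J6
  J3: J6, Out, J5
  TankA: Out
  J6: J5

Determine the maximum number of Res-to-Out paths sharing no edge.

Assign every edge capacity 1; by Menger, the answer equals the max flow.
Path Res→Out (+1); total 1.
Path Res→J7→Out (+1); total 2.
Path Res→J3→Out (+1); total 3.
Path Res→TankA→Out (+1); total 4.
No residual Res→Out path; max flow = 4.
Certifying cut of size 4: {Res→J3, Res→J7, Res→Out, TankA→Out}.

4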